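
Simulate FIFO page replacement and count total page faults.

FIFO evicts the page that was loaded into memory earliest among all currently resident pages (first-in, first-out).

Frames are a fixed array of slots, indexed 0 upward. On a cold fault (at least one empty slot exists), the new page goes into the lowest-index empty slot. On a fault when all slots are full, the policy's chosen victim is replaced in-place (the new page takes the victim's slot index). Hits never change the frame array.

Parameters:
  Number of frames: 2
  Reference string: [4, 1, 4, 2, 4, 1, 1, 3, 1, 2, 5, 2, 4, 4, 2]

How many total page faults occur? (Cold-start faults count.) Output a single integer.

Step 0: ref 4 → FAULT, frames=[4,-]
Step 1: ref 1 → FAULT, frames=[4,1]
Step 2: ref 4 → HIT, frames=[4,1]
Step 3: ref 2 → FAULT (evict 4), frames=[2,1]
Step 4: ref 4 → FAULT (evict 1), frames=[2,4]
Step 5: ref 1 → FAULT (evict 2), frames=[1,4]
Step 6: ref 1 → HIT, frames=[1,4]
Step 7: ref 3 → FAULT (evict 4), frames=[1,3]
Step 8: ref 1 → HIT, frames=[1,3]
Step 9: ref 2 → FAULT (evict 1), frames=[2,3]
Step 10: ref 5 → FAULT (evict 3), frames=[2,5]
Step 11: ref 2 → HIT, frames=[2,5]
Step 12: ref 4 → FAULT (evict 2), frames=[4,5]
Step 13: ref 4 → HIT, frames=[4,5]
Step 14: ref 2 → FAULT (evict 5), frames=[4,2]
Total faults: 10

Answer: 10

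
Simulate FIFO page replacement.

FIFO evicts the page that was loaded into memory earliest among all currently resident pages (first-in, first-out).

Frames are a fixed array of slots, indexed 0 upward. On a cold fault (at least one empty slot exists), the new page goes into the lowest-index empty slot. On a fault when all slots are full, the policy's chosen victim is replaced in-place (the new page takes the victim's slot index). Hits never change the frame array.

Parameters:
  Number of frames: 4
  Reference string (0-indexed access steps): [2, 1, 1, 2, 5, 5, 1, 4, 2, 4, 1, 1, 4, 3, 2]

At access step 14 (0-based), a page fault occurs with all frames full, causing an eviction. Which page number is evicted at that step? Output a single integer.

Step 0: ref 2 -> FAULT, frames=[2,-,-,-]
Step 1: ref 1 -> FAULT, frames=[2,1,-,-]
Step 2: ref 1 -> HIT, frames=[2,1,-,-]
Step 3: ref 2 -> HIT, frames=[2,1,-,-]
Step 4: ref 5 -> FAULT, frames=[2,1,5,-]
Step 5: ref 5 -> HIT, frames=[2,1,5,-]
Step 6: ref 1 -> HIT, frames=[2,1,5,-]
Step 7: ref 4 -> FAULT, frames=[2,1,5,4]
Step 8: ref 2 -> HIT, frames=[2,1,5,4]
Step 9: ref 4 -> HIT, frames=[2,1,5,4]
Step 10: ref 1 -> HIT, frames=[2,1,5,4]
Step 11: ref 1 -> HIT, frames=[2,1,5,4]
Step 12: ref 4 -> HIT, frames=[2,1,5,4]
Step 13: ref 3 -> FAULT, evict 2, frames=[3,1,5,4]
Step 14: ref 2 -> FAULT, evict 1, frames=[3,2,5,4]
At step 14: evicted page 1

Answer: 1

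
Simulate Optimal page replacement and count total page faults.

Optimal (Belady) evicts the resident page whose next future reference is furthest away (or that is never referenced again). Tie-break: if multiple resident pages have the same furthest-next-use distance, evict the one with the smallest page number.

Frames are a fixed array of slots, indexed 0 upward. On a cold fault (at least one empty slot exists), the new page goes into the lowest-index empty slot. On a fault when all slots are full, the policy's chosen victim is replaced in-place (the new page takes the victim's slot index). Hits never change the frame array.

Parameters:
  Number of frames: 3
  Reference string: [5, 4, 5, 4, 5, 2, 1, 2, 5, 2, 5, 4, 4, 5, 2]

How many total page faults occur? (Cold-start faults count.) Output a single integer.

Answer: 5

Derivation:
Step 0: ref 5 → FAULT, frames=[5,-,-]
Step 1: ref 4 → FAULT, frames=[5,4,-]
Step 2: ref 5 → HIT, frames=[5,4,-]
Step 3: ref 4 → HIT, frames=[5,4,-]
Step 4: ref 5 → HIT, frames=[5,4,-]
Step 5: ref 2 → FAULT, frames=[5,4,2]
Step 6: ref 1 → FAULT (evict 4), frames=[5,1,2]
Step 7: ref 2 → HIT, frames=[5,1,2]
Step 8: ref 5 → HIT, frames=[5,1,2]
Step 9: ref 2 → HIT, frames=[5,1,2]
Step 10: ref 5 → HIT, frames=[5,1,2]
Step 11: ref 4 → FAULT (evict 1), frames=[5,4,2]
Step 12: ref 4 → HIT, frames=[5,4,2]
Step 13: ref 5 → HIT, frames=[5,4,2]
Step 14: ref 2 → HIT, frames=[5,4,2]
Total faults: 5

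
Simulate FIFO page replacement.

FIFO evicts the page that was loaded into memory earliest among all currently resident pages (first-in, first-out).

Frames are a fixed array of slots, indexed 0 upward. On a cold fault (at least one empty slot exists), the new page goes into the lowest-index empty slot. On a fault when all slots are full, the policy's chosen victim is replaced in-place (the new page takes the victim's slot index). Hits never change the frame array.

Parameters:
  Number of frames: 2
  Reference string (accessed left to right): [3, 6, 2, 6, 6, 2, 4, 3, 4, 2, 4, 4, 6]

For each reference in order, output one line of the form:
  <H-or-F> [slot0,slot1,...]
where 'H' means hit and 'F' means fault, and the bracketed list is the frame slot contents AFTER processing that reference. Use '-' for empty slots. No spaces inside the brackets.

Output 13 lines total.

F [3,-]
F [3,6]
F [2,6]
H [2,6]
H [2,6]
H [2,6]
F [2,4]
F [3,4]
H [3,4]
F [3,2]
F [4,2]
H [4,2]
F [4,6]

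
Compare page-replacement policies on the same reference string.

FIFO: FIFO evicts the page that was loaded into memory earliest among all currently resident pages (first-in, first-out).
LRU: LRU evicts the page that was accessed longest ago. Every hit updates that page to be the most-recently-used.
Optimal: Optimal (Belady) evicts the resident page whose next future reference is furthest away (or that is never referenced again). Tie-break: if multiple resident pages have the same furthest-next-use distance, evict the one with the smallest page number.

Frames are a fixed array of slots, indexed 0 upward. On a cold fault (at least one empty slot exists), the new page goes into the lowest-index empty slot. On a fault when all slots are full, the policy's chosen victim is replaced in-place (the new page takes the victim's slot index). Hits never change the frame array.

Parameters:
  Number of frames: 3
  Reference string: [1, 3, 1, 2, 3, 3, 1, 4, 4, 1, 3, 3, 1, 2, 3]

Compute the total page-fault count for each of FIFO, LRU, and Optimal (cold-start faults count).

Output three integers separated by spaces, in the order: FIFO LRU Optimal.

Answer: 7 5 5

Derivation:
--- FIFO ---
  step 0: ref 1 -> FAULT, frames=[1,-,-] (faults so far: 1)
  step 1: ref 3 -> FAULT, frames=[1,3,-] (faults so far: 2)
  step 2: ref 1 -> HIT, frames=[1,3,-] (faults so far: 2)
  step 3: ref 2 -> FAULT, frames=[1,3,2] (faults so far: 3)
  step 4: ref 3 -> HIT, frames=[1,3,2] (faults so far: 3)
  step 5: ref 3 -> HIT, frames=[1,3,2] (faults so far: 3)
  step 6: ref 1 -> HIT, frames=[1,3,2] (faults so far: 3)
  step 7: ref 4 -> FAULT, evict 1, frames=[4,3,2] (faults so far: 4)
  step 8: ref 4 -> HIT, frames=[4,3,2] (faults so far: 4)
  step 9: ref 1 -> FAULT, evict 3, frames=[4,1,2] (faults so far: 5)
  step 10: ref 3 -> FAULT, evict 2, frames=[4,1,3] (faults so far: 6)
  step 11: ref 3 -> HIT, frames=[4,1,3] (faults so far: 6)
  step 12: ref 1 -> HIT, frames=[4,1,3] (faults so far: 6)
  step 13: ref 2 -> FAULT, evict 4, frames=[2,1,3] (faults so far: 7)
  step 14: ref 3 -> HIT, frames=[2,1,3] (faults so far: 7)
  FIFO total faults: 7
--- LRU ---
  step 0: ref 1 -> FAULT, frames=[1,-,-] (faults so far: 1)
  step 1: ref 3 -> FAULT, frames=[1,3,-] (faults so far: 2)
  step 2: ref 1 -> HIT, frames=[1,3,-] (faults so far: 2)
  step 3: ref 2 -> FAULT, frames=[1,3,2] (faults so far: 3)
  step 4: ref 3 -> HIT, frames=[1,3,2] (faults so far: 3)
  step 5: ref 3 -> HIT, frames=[1,3,2] (faults so far: 3)
  step 6: ref 1 -> HIT, frames=[1,3,2] (faults so far: 3)
  step 7: ref 4 -> FAULT, evict 2, frames=[1,3,4] (faults so far: 4)
  step 8: ref 4 -> HIT, frames=[1,3,4] (faults so far: 4)
  step 9: ref 1 -> HIT, frames=[1,3,4] (faults so far: 4)
  step 10: ref 3 -> HIT, frames=[1,3,4] (faults so far: 4)
  step 11: ref 3 -> HIT, frames=[1,3,4] (faults so far: 4)
  step 12: ref 1 -> HIT, frames=[1,3,4] (faults so far: 4)
  step 13: ref 2 -> FAULT, evict 4, frames=[1,3,2] (faults so far: 5)
  step 14: ref 3 -> HIT, frames=[1,3,2] (faults so far: 5)
  LRU total faults: 5
--- Optimal ---
  step 0: ref 1 -> FAULT, frames=[1,-,-] (faults so far: 1)
  step 1: ref 3 -> FAULT, frames=[1,3,-] (faults so far: 2)
  step 2: ref 1 -> HIT, frames=[1,3,-] (faults so far: 2)
  step 3: ref 2 -> FAULT, frames=[1,3,2] (faults so far: 3)
  step 4: ref 3 -> HIT, frames=[1,3,2] (faults so far: 3)
  step 5: ref 3 -> HIT, frames=[1,3,2] (faults so far: 3)
  step 6: ref 1 -> HIT, frames=[1,3,2] (faults so far: 3)
  step 7: ref 4 -> FAULT, evict 2, frames=[1,3,4] (faults so far: 4)
  step 8: ref 4 -> HIT, frames=[1,3,4] (faults so far: 4)
  step 9: ref 1 -> HIT, frames=[1,3,4] (faults so far: 4)
  step 10: ref 3 -> HIT, frames=[1,3,4] (faults so far: 4)
  step 11: ref 3 -> HIT, frames=[1,3,4] (faults so far: 4)
  step 12: ref 1 -> HIT, frames=[1,3,4] (faults so far: 4)
  step 13: ref 2 -> FAULT, evict 1, frames=[2,3,4] (faults so far: 5)
  step 14: ref 3 -> HIT, frames=[2,3,4] (faults so far: 5)
  Optimal total faults: 5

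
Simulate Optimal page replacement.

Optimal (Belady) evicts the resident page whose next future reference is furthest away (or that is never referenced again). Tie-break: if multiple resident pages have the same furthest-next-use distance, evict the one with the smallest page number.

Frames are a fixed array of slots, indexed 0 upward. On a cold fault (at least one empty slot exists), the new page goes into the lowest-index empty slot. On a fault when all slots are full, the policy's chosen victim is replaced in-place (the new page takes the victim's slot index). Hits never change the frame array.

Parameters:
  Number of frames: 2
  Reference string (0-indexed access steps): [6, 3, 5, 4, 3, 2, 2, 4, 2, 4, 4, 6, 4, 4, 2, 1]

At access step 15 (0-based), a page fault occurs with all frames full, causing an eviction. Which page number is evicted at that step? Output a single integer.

Step 0: ref 6 -> FAULT, frames=[6,-]
Step 1: ref 3 -> FAULT, frames=[6,3]
Step 2: ref 5 -> FAULT, evict 6, frames=[5,3]
Step 3: ref 4 -> FAULT, evict 5, frames=[4,3]
Step 4: ref 3 -> HIT, frames=[4,3]
Step 5: ref 2 -> FAULT, evict 3, frames=[4,2]
Step 6: ref 2 -> HIT, frames=[4,2]
Step 7: ref 4 -> HIT, frames=[4,2]
Step 8: ref 2 -> HIT, frames=[4,2]
Step 9: ref 4 -> HIT, frames=[4,2]
Step 10: ref 4 -> HIT, frames=[4,2]
Step 11: ref 6 -> FAULT, evict 2, frames=[4,6]
Step 12: ref 4 -> HIT, frames=[4,6]
Step 13: ref 4 -> HIT, frames=[4,6]
Step 14: ref 2 -> FAULT, evict 4, frames=[2,6]
Step 15: ref 1 -> FAULT, evict 2, frames=[1,6]
At step 15: evicted page 2

Answer: 2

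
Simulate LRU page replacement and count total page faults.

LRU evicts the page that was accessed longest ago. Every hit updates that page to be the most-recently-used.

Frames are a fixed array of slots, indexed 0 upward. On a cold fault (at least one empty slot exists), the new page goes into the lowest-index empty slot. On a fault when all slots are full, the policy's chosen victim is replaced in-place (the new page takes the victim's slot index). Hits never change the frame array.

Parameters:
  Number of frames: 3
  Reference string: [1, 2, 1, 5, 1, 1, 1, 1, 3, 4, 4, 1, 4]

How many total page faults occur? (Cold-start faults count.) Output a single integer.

Answer: 5

Derivation:
Step 0: ref 1 → FAULT, frames=[1,-,-]
Step 1: ref 2 → FAULT, frames=[1,2,-]
Step 2: ref 1 → HIT, frames=[1,2,-]
Step 3: ref 5 → FAULT, frames=[1,2,5]
Step 4: ref 1 → HIT, frames=[1,2,5]
Step 5: ref 1 → HIT, frames=[1,2,5]
Step 6: ref 1 → HIT, frames=[1,2,5]
Step 7: ref 1 → HIT, frames=[1,2,5]
Step 8: ref 3 → FAULT (evict 2), frames=[1,3,5]
Step 9: ref 4 → FAULT (evict 5), frames=[1,3,4]
Step 10: ref 4 → HIT, frames=[1,3,4]
Step 11: ref 1 → HIT, frames=[1,3,4]
Step 12: ref 4 → HIT, frames=[1,3,4]
Total faults: 5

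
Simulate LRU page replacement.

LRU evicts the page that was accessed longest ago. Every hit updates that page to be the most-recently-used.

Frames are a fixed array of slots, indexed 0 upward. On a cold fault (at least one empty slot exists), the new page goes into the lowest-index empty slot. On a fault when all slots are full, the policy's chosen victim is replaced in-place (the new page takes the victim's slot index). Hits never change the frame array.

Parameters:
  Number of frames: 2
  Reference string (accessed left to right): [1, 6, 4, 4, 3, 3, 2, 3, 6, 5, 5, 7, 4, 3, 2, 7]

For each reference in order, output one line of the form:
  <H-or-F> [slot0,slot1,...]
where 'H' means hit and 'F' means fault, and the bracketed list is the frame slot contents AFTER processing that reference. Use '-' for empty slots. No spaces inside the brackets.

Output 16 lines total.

F [1,-]
F [1,6]
F [4,6]
H [4,6]
F [4,3]
H [4,3]
F [2,3]
H [2,3]
F [6,3]
F [6,5]
H [6,5]
F [7,5]
F [7,4]
F [3,4]
F [3,2]
F [7,2]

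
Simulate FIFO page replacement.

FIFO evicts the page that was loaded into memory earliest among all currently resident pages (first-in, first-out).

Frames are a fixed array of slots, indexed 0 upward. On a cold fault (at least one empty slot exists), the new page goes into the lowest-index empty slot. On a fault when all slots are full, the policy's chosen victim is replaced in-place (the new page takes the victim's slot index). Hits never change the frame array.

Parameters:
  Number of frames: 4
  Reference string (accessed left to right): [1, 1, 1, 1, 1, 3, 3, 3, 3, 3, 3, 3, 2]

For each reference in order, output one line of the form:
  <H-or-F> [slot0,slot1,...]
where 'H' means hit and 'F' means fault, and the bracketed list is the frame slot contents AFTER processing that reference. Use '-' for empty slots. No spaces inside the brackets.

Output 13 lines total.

F [1,-,-,-]
H [1,-,-,-]
H [1,-,-,-]
H [1,-,-,-]
H [1,-,-,-]
F [1,3,-,-]
H [1,3,-,-]
H [1,3,-,-]
H [1,3,-,-]
H [1,3,-,-]
H [1,3,-,-]
H [1,3,-,-]
F [1,3,2,-]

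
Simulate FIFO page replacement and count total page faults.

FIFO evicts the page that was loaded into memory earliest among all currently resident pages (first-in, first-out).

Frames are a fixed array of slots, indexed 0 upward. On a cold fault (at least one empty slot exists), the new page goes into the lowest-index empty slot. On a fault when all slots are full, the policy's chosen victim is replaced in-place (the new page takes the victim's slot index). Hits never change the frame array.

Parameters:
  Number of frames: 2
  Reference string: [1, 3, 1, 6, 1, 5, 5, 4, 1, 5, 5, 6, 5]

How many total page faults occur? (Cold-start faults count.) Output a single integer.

Answer: 9

Derivation:
Step 0: ref 1 → FAULT, frames=[1,-]
Step 1: ref 3 → FAULT, frames=[1,3]
Step 2: ref 1 → HIT, frames=[1,3]
Step 3: ref 6 → FAULT (evict 1), frames=[6,3]
Step 4: ref 1 → FAULT (evict 3), frames=[6,1]
Step 5: ref 5 → FAULT (evict 6), frames=[5,1]
Step 6: ref 5 → HIT, frames=[5,1]
Step 7: ref 4 → FAULT (evict 1), frames=[5,4]
Step 8: ref 1 → FAULT (evict 5), frames=[1,4]
Step 9: ref 5 → FAULT (evict 4), frames=[1,5]
Step 10: ref 5 → HIT, frames=[1,5]
Step 11: ref 6 → FAULT (evict 1), frames=[6,5]
Step 12: ref 5 → HIT, frames=[6,5]
Total faults: 9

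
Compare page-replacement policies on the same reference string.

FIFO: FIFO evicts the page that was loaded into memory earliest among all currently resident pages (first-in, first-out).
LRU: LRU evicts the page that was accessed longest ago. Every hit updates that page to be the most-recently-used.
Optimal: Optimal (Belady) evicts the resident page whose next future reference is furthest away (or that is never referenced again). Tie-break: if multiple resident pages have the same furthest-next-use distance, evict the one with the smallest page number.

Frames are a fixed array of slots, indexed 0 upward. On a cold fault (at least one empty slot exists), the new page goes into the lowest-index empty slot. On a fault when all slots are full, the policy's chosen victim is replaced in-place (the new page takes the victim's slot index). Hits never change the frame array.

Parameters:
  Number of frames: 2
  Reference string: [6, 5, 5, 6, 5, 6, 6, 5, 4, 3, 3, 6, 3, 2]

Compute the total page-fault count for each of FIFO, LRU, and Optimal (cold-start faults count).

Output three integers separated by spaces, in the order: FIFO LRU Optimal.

Answer: 6 6 5

Derivation:
--- FIFO ---
  step 0: ref 6 -> FAULT, frames=[6,-] (faults so far: 1)
  step 1: ref 5 -> FAULT, frames=[6,5] (faults so far: 2)
  step 2: ref 5 -> HIT, frames=[6,5] (faults so far: 2)
  step 3: ref 6 -> HIT, frames=[6,5] (faults so far: 2)
  step 4: ref 5 -> HIT, frames=[6,5] (faults so far: 2)
  step 5: ref 6 -> HIT, frames=[6,5] (faults so far: 2)
  step 6: ref 6 -> HIT, frames=[6,5] (faults so far: 2)
  step 7: ref 5 -> HIT, frames=[6,5] (faults so far: 2)
  step 8: ref 4 -> FAULT, evict 6, frames=[4,5] (faults so far: 3)
  step 9: ref 3 -> FAULT, evict 5, frames=[4,3] (faults so far: 4)
  step 10: ref 3 -> HIT, frames=[4,3] (faults so far: 4)
  step 11: ref 6 -> FAULT, evict 4, frames=[6,3] (faults so far: 5)
  step 12: ref 3 -> HIT, frames=[6,3] (faults so far: 5)
  step 13: ref 2 -> FAULT, evict 3, frames=[6,2] (faults so far: 6)
  FIFO total faults: 6
--- LRU ---
  step 0: ref 6 -> FAULT, frames=[6,-] (faults so far: 1)
  step 1: ref 5 -> FAULT, frames=[6,5] (faults so far: 2)
  step 2: ref 5 -> HIT, frames=[6,5] (faults so far: 2)
  step 3: ref 6 -> HIT, frames=[6,5] (faults so far: 2)
  step 4: ref 5 -> HIT, frames=[6,5] (faults so far: 2)
  step 5: ref 6 -> HIT, frames=[6,5] (faults so far: 2)
  step 6: ref 6 -> HIT, frames=[6,5] (faults so far: 2)
  step 7: ref 5 -> HIT, frames=[6,5] (faults so far: 2)
  step 8: ref 4 -> FAULT, evict 6, frames=[4,5] (faults so far: 3)
  step 9: ref 3 -> FAULT, evict 5, frames=[4,3] (faults so far: 4)
  step 10: ref 3 -> HIT, frames=[4,3] (faults so far: 4)
  step 11: ref 6 -> FAULT, evict 4, frames=[6,3] (faults so far: 5)
  step 12: ref 3 -> HIT, frames=[6,3] (faults so far: 5)
  step 13: ref 2 -> FAULT, evict 6, frames=[2,3] (faults so far: 6)
  LRU total faults: 6
--- Optimal ---
  step 0: ref 6 -> FAULT, frames=[6,-] (faults so far: 1)
  step 1: ref 5 -> FAULT, frames=[6,5] (faults so far: 2)
  step 2: ref 5 -> HIT, frames=[6,5] (faults so far: 2)
  step 3: ref 6 -> HIT, frames=[6,5] (faults so far: 2)
  step 4: ref 5 -> HIT, frames=[6,5] (faults so far: 2)
  step 5: ref 6 -> HIT, frames=[6,5] (faults so far: 2)
  step 6: ref 6 -> HIT, frames=[6,5] (faults so far: 2)
  step 7: ref 5 -> HIT, frames=[6,5] (faults so far: 2)
  step 8: ref 4 -> FAULT, evict 5, frames=[6,4] (faults so far: 3)
  step 9: ref 3 -> FAULT, evict 4, frames=[6,3] (faults so far: 4)
  step 10: ref 3 -> HIT, frames=[6,3] (faults so far: 4)
  step 11: ref 6 -> HIT, frames=[6,3] (faults so far: 4)
  step 12: ref 3 -> HIT, frames=[6,3] (faults so far: 4)
  step 13: ref 2 -> FAULT, evict 3, frames=[6,2] (faults so far: 5)
  Optimal total faults: 5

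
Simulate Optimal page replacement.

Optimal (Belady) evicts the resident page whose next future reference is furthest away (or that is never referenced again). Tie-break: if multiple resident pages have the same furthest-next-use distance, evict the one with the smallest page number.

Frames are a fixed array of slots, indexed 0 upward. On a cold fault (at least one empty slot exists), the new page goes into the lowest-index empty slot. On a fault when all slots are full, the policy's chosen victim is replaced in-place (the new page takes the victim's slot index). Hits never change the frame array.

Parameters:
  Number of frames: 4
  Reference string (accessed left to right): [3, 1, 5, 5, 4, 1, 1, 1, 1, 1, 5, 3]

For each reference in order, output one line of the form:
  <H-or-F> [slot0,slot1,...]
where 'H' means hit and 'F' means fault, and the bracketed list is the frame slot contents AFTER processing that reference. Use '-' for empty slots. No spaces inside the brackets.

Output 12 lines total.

F [3,-,-,-]
F [3,1,-,-]
F [3,1,5,-]
H [3,1,5,-]
F [3,1,5,4]
H [3,1,5,4]
H [3,1,5,4]
H [3,1,5,4]
H [3,1,5,4]
H [3,1,5,4]
H [3,1,5,4]
H [3,1,5,4]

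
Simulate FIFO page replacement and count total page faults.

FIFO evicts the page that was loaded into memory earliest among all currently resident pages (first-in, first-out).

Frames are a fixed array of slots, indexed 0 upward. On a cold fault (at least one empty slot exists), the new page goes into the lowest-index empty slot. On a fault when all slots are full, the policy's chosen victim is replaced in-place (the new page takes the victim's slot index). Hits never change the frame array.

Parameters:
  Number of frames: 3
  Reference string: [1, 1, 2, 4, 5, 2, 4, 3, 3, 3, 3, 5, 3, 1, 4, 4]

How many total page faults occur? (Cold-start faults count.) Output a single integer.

Step 0: ref 1 → FAULT, frames=[1,-,-]
Step 1: ref 1 → HIT, frames=[1,-,-]
Step 2: ref 2 → FAULT, frames=[1,2,-]
Step 3: ref 4 → FAULT, frames=[1,2,4]
Step 4: ref 5 → FAULT (evict 1), frames=[5,2,4]
Step 5: ref 2 → HIT, frames=[5,2,4]
Step 6: ref 4 → HIT, frames=[5,2,4]
Step 7: ref 3 → FAULT (evict 2), frames=[5,3,4]
Step 8: ref 3 → HIT, frames=[5,3,4]
Step 9: ref 3 → HIT, frames=[5,3,4]
Step 10: ref 3 → HIT, frames=[5,3,4]
Step 11: ref 5 → HIT, frames=[5,3,4]
Step 12: ref 3 → HIT, frames=[5,3,4]
Step 13: ref 1 → FAULT (evict 4), frames=[5,3,1]
Step 14: ref 4 → FAULT (evict 5), frames=[4,3,1]
Step 15: ref 4 → HIT, frames=[4,3,1]
Total faults: 7

Answer: 7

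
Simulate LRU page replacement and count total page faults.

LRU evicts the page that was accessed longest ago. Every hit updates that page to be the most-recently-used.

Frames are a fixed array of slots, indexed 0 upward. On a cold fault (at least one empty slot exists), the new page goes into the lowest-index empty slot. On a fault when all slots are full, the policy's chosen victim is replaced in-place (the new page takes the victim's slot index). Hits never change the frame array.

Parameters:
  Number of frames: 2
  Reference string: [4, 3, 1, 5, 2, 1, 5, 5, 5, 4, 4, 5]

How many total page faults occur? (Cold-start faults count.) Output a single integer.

Answer: 8

Derivation:
Step 0: ref 4 → FAULT, frames=[4,-]
Step 1: ref 3 → FAULT, frames=[4,3]
Step 2: ref 1 → FAULT (evict 4), frames=[1,3]
Step 3: ref 5 → FAULT (evict 3), frames=[1,5]
Step 4: ref 2 → FAULT (evict 1), frames=[2,5]
Step 5: ref 1 → FAULT (evict 5), frames=[2,1]
Step 6: ref 5 → FAULT (evict 2), frames=[5,1]
Step 7: ref 5 → HIT, frames=[5,1]
Step 8: ref 5 → HIT, frames=[5,1]
Step 9: ref 4 → FAULT (evict 1), frames=[5,4]
Step 10: ref 4 → HIT, frames=[5,4]
Step 11: ref 5 → HIT, frames=[5,4]
Total faults: 8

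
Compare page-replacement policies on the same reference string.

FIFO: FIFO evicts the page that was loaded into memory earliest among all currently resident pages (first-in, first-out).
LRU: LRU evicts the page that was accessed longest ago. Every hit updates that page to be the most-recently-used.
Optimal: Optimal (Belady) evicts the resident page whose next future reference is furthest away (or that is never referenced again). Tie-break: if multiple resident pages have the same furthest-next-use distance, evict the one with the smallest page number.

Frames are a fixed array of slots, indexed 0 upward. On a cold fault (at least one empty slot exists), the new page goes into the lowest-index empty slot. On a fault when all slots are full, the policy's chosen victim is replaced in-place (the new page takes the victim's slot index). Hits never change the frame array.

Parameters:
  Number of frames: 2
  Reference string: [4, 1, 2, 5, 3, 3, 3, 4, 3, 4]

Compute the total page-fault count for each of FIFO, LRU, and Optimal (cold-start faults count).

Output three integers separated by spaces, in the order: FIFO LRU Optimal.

Answer: 6 6 5

Derivation:
--- FIFO ---
  step 0: ref 4 -> FAULT, frames=[4,-] (faults so far: 1)
  step 1: ref 1 -> FAULT, frames=[4,1] (faults so far: 2)
  step 2: ref 2 -> FAULT, evict 4, frames=[2,1] (faults so far: 3)
  step 3: ref 5 -> FAULT, evict 1, frames=[2,5] (faults so far: 4)
  step 4: ref 3 -> FAULT, evict 2, frames=[3,5] (faults so far: 5)
  step 5: ref 3 -> HIT, frames=[3,5] (faults so far: 5)
  step 6: ref 3 -> HIT, frames=[3,5] (faults so far: 5)
  step 7: ref 4 -> FAULT, evict 5, frames=[3,4] (faults so far: 6)
  step 8: ref 3 -> HIT, frames=[3,4] (faults so far: 6)
  step 9: ref 4 -> HIT, frames=[3,4] (faults so far: 6)
  FIFO total faults: 6
--- LRU ---
  step 0: ref 4 -> FAULT, frames=[4,-] (faults so far: 1)
  step 1: ref 1 -> FAULT, frames=[4,1] (faults so far: 2)
  step 2: ref 2 -> FAULT, evict 4, frames=[2,1] (faults so far: 3)
  step 3: ref 5 -> FAULT, evict 1, frames=[2,5] (faults so far: 4)
  step 4: ref 3 -> FAULT, evict 2, frames=[3,5] (faults so far: 5)
  step 5: ref 3 -> HIT, frames=[3,5] (faults so far: 5)
  step 6: ref 3 -> HIT, frames=[3,5] (faults so far: 5)
  step 7: ref 4 -> FAULT, evict 5, frames=[3,4] (faults so far: 6)
  step 8: ref 3 -> HIT, frames=[3,4] (faults so far: 6)
  step 9: ref 4 -> HIT, frames=[3,4] (faults so far: 6)
  LRU total faults: 6
--- Optimal ---
  step 0: ref 4 -> FAULT, frames=[4,-] (faults so far: 1)
  step 1: ref 1 -> FAULT, frames=[4,1] (faults so far: 2)
  step 2: ref 2 -> FAULT, evict 1, frames=[4,2] (faults so far: 3)
  step 3: ref 5 -> FAULT, evict 2, frames=[4,5] (faults so far: 4)
  step 4: ref 3 -> FAULT, evict 5, frames=[4,3] (faults so far: 5)
  step 5: ref 3 -> HIT, frames=[4,3] (faults so far: 5)
  step 6: ref 3 -> HIT, frames=[4,3] (faults so far: 5)
  step 7: ref 4 -> HIT, frames=[4,3] (faults so far: 5)
  step 8: ref 3 -> HIT, frames=[4,3] (faults so far: 5)
  step 9: ref 4 -> HIT, frames=[4,3] (faults so far: 5)
  Optimal total faults: 5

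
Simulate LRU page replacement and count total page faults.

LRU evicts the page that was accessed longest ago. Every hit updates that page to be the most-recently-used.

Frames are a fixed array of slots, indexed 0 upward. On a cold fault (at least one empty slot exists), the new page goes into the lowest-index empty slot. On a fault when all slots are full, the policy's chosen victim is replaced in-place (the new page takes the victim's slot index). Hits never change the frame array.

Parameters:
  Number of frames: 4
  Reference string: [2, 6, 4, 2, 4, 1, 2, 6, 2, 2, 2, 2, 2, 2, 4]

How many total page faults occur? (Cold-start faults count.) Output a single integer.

Answer: 4

Derivation:
Step 0: ref 2 → FAULT, frames=[2,-,-,-]
Step 1: ref 6 → FAULT, frames=[2,6,-,-]
Step 2: ref 4 → FAULT, frames=[2,6,4,-]
Step 3: ref 2 → HIT, frames=[2,6,4,-]
Step 4: ref 4 → HIT, frames=[2,6,4,-]
Step 5: ref 1 → FAULT, frames=[2,6,4,1]
Step 6: ref 2 → HIT, frames=[2,6,4,1]
Step 7: ref 6 → HIT, frames=[2,6,4,1]
Step 8: ref 2 → HIT, frames=[2,6,4,1]
Step 9: ref 2 → HIT, frames=[2,6,4,1]
Step 10: ref 2 → HIT, frames=[2,6,4,1]
Step 11: ref 2 → HIT, frames=[2,6,4,1]
Step 12: ref 2 → HIT, frames=[2,6,4,1]
Step 13: ref 2 → HIT, frames=[2,6,4,1]
Step 14: ref 4 → HIT, frames=[2,6,4,1]
Total faults: 4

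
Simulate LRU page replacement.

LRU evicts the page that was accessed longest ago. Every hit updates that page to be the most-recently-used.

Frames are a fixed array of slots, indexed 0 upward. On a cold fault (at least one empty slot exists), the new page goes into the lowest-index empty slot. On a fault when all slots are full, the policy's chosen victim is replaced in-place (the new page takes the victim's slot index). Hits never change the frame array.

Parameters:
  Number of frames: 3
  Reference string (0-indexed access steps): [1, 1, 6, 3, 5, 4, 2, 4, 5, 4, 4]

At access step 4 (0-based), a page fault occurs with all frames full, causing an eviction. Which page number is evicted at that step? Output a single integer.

Answer: 1

Derivation:
Step 0: ref 1 -> FAULT, frames=[1,-,-]
Step 1: ref 1 -> HIT, frames=[1,-,-]
Step 2: ref 6 -> FAULT, frames=[1,6,-]
Step 3: ref 3 -> FAULT, frames=[1,6,3]
Step 4: ref 5 -> FAULT, evict 1, frames=[5,6,3]
At step 4: evicted page 1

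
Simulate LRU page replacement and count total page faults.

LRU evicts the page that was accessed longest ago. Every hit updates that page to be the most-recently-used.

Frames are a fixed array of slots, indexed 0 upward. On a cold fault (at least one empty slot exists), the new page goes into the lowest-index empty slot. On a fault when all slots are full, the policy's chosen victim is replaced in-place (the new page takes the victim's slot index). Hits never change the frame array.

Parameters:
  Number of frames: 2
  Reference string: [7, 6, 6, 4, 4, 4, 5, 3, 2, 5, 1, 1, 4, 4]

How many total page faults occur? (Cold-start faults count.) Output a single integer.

Step 0: ref 7 → FAULT, frames=[7,-]
Step 1: ref 6 → FAULT, frames=[7,6]
Step 2: ref 6 → HIT, frames=[7,6]
Step 3: ref 4 → FAULT (evict 7), frames=[4,6]
Step 4: ref 4 → HIT, frames=[4,6]
Step 5: ref 4 → HIT, frames=[4,6]
Step 6: ref 5 → FAULT (evict 6), frames=[4,5]
Step 7: ref 3 → FAULT (evict 4), frames=[3,5]
Step 8: ref 2 → FAULT (evict 5), frames=[3,2]
Step 9: ref 5 → FAULT (evict 3), frames=[5,2]
Step 10: ref 1 → FAULT (evict 2), frames=[5,1]
Step 11: ref 1 → HIT, frames=[5,1]
Step 12: ref 4 → FAULT (evict 5), frames=[4,1]
Step 13: ref 4 → HIT, frames=[4,1]
Total faults: 9

Answer: 9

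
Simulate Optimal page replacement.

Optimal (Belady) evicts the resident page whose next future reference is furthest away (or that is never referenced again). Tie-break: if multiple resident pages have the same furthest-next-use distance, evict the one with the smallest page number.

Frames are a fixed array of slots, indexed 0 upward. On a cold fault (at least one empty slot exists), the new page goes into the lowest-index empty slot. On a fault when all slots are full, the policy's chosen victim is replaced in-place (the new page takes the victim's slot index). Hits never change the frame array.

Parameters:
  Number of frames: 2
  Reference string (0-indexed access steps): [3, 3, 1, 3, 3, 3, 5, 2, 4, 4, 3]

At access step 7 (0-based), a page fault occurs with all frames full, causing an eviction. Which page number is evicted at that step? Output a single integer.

Step 0: ref 3 -> FAULT, frames=[3,-]
Step 1: ref 3 -> HIT, frames=[3,-]
Step 2: ref 1 -> FAULT, frames=[3,1]
Step 3: ref 3 -> HIT, frames=[3,1]
Step 4: ref 3 -> HIT, frames=[3,1]
Step 5: ref 3 -> HIT, frames=[3,1]
Step 6: ref 5 -> FAULT, evict 1, frames=[3,5]
Step 7: ref 2 -> FAULT, evict 5, frames=[3,2]
At step 7: evicted page 5

Answer: 5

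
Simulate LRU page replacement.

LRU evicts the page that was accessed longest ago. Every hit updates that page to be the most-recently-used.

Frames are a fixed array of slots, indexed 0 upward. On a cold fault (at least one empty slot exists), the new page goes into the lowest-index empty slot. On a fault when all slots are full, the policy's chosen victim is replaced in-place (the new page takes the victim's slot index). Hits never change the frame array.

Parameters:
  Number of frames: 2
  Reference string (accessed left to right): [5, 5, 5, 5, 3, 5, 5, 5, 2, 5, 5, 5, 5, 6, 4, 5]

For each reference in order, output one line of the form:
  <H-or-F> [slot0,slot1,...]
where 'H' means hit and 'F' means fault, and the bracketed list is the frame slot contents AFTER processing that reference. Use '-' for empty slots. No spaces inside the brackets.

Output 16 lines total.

F [5,-]
H [5,-]
H [5,-]
H [5,-]
F [5,3]
H [5,3]
H [5,3]
H [5,3]
F [5,2]
H [5,2]
H [5,2]
H [5,2]
H [5,2]
F [5,6]
F [4,6]
F [4,5]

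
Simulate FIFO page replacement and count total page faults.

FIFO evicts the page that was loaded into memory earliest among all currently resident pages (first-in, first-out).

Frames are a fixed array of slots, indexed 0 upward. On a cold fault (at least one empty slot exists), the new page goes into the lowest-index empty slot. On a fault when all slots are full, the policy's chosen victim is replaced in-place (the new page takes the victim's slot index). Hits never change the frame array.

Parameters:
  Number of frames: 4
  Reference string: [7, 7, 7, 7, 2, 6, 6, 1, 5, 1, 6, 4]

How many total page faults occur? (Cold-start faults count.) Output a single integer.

Answer: 6

Derivation:
Step 0: ref 7 → FAULT, frames=[7,-,-,-]
Step 1: ref 7 → HIT, frames=[7,-,-,-]
Step 2: ref 7 → HIT, frames=[7,-,-,-]
Step 3: ref 7 → HIT, frames=[7,-,-,-]
Step 4: ref 2 → FAULT, frames=[7,2,-,-]
Step 5: ref 6 → FAULT, frames=[7,2,6,-]
Step 6: ref 6 → HIT, frames=[7,2,6,-]
Step 7: ref 1 → FAULT, frames=[7,2,6,1]
Step 8: ref 5 → FAULT (evict 7), frames=[5,2,6,1]
Step 9: ref 1 → HIT, frames=[5,2,6,1]
Step 10: ref 6 → HIT, frames=[5,2,6,1]
Step 11: ref 4 → FAULT (evict 2), frames=[5,4,6,1]
Total faults: 6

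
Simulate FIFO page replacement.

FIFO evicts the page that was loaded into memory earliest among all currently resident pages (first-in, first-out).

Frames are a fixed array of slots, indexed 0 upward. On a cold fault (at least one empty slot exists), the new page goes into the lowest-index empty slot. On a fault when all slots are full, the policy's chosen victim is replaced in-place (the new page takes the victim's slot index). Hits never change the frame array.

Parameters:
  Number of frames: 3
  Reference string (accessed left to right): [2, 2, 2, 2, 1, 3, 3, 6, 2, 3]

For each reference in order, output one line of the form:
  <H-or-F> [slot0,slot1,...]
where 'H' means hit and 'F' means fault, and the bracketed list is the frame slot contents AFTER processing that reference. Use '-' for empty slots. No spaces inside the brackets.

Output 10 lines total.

F [2,-,-]
H [2,-,-]
H [2,-,-]
H [2,-,-]
F [2,1,-]
F [2,1,3]
H [2,1,3]
F [6,1,3]
F [6,2,3]
H [6,2,3]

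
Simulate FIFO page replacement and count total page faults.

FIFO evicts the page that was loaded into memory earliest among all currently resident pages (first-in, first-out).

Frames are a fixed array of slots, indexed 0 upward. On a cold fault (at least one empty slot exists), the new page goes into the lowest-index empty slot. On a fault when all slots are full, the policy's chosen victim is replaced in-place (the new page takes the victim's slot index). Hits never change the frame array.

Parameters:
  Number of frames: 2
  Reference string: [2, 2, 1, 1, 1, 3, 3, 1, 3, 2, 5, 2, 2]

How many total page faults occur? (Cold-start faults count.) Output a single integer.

Answer: 5

Derivation:
Step 0: ref 2 → FAULT, frames=[2,-]
Step 1: ref 2 → HIT, frames=[2,-]
Step 2: ref 1 → FAULT, frames=[2,1]
Step 3: ref 1 → HIT, frames=[2,1]
Step 4: ref 1 → HIT, frames=[2,1]
Step 5: ref 3 → FAULT (evict 2), frames=[3,1]
Step 6: ref 3 → HIT, frames=[3,1]
Step 7: ref 1 → HIT, frames=[3,1]
Step 8: ref 3 → HIT, frames=[3,1]
Step 9: ref 2 → FAULT (evict 1), frames=[3,2]
Step 10: ref 5 → FAULT (evict 3), frames=[5,2]
Step 11: ref 2 → HIT, frames=[5,2]
Step 12: ref 2 → HIT, frames=[5,2]
Total faults: 5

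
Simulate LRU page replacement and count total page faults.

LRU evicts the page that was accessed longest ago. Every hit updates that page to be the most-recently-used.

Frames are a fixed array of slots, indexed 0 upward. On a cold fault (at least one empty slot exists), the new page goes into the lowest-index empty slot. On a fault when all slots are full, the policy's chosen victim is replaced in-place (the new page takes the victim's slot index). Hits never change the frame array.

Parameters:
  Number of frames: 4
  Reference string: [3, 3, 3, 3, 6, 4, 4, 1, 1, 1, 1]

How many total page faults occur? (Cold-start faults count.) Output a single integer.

Step 0: ref 3 → FAULT, frames=[3,-,-,-]
Step 1: ref 3 → HIT, frames=[3,-,-,-]
Step 2: ref 3 → HIT, frames=[3,-,-,-]
Step 3: ref 3 → HIT, frames=[3,-,-,-]
Step 4: ref 6 → FAULT, frames=[3,6,-,-]
Step 5: ref 4 → FAULT, frames=[3,6,4,-]
Step 6: ref 4 → HIT, frames=[3,6,4,-]
Step 7: ref 1 → FAULT, frames=[3,6,4,1]
Step 8: ref 1 → HIT, frames=[3,6,4,1]
Step 9: ref 1 → HIT, frames=[3,6,4,1]
Step 10: ref 1 → HIT, frames=[3,6,4,1]
Total faults: 4

Answer: 4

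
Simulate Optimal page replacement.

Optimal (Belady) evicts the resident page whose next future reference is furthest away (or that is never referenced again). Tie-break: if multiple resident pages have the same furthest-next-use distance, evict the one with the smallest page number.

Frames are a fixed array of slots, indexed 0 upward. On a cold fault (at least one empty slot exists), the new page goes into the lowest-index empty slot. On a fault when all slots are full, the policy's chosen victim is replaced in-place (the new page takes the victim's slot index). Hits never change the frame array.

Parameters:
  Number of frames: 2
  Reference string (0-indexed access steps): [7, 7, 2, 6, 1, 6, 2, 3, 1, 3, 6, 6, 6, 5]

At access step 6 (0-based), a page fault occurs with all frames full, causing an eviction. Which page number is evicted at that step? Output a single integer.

Answer: 6

Derivation:
Step 0: ref 7 -> FAULT, frames=[7,-]
Step 1: ref 7 -> HIT, frames=[7,-]
Step 2: ref 2 -> FAULT, frames=[7,2]
Step 3: ref 6 -> FAULT, evict 7, frames=[6,2]
Step 4: ref 1 -> FAULT, evict 2, frames=[6,1]
Step 5: ref 6 -> HIT, frames=[6,1]
Step 6: ref 2 -> FAULT, evict 6, frames=[2,1]
At step 6: evicted page 6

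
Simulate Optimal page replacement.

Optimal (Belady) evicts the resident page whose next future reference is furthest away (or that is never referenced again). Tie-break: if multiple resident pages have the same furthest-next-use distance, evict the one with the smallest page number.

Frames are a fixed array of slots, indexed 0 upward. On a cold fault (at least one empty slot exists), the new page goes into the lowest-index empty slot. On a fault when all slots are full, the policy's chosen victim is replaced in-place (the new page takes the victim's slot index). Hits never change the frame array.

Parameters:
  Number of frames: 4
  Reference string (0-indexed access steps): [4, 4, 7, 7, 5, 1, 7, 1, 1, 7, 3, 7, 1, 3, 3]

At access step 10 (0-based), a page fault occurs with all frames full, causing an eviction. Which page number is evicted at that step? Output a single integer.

Answer: 4

Derivation:
Step 0: ref 4 -> FAULT, frames=[4,-,-,-]
Step 1: ref 4 -> HIT, frames=[4,-,-,-]
Step 2: ref 7 -> FAULT, frames=[4,7,-,-]
Step 3: ref 7 -> HIT, frames=[4,7,-,-]
Step 4: ref 5 -> FAULT, frames=[4,7,5,-]
Step 5: ref 1 -> FAULT, frames=[4,7,5,1]
Step 6: ref 7 -> HIT, frames=[4,7,5,1]
Step 7: ref 1 -> HIT, frames=[4,7,5,1]
Step 8: ref 1 -> HIT, frames=[4,7,5,1]
Step 9: ref 7 -> HIT, frames=[4,7,5,1]
Step 10: ref 3 -> FAULT, evict 4, frames=[3,7,5,1]
At step 10: evicted page 4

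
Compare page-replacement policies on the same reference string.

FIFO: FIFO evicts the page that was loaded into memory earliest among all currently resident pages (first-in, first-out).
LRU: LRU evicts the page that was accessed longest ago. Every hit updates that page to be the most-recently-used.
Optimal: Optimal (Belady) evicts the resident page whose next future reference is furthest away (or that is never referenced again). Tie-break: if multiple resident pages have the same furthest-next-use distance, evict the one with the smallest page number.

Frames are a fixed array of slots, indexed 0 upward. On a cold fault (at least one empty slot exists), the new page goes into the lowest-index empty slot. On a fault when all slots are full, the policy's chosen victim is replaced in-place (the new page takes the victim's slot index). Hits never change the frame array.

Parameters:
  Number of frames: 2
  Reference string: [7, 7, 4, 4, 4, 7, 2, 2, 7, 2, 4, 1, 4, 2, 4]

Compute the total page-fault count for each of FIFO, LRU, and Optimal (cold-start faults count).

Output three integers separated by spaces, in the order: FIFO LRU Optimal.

--- FIFO ---
  step 0: ref 7 -> FAULT, frames=[7,-] (faults so far: 1)
  step 1: ref 7 -> HIT, frames=[7,-] (faults so far: 1)
  step 2: ref 4 -> FAULT, frames=[7,4] (faults so far: 2)
  step 3: ref 4 -> HIT, frames=[7,4] (faults so far: 2)
  step 4: ref 4 -> HIT, frames=[7,4] (faults so far: 2)
  step 5: ref 7 -> HIT, frames=[7,4] (faults so far: 2)
  step 6: ref 2 -> FAULT, evict 7, frames=[2,4] (faults so far: 3)
  step 7: ref 2 -> HIT, frames=[2,4] (faults so far: 3)
  step 8: ref 7 -> FAULT, evict 4, frames=[2,7] (faults so far: 4)
  step 9: ref 2 -> HIT, frames=[2,7] (faults so far: 4)
  step 10: ref 4 -> FAULT, evict 2, frames=[4,7] (faults so far: 5)
  step 11: ref 1 -> FAULT, evict 7, frames=[4,1] (faults so far: 6)
  step 12: ref 4 -> HIT, frames=[4,1] (faults so far: 6)
  step 13: ref 2 -> FAULT, evict 4, frames=[2,1] (faults so far: 7)
  step 14: ref 4 -> FAULT, evict 1, frames=[2,4] (faults so far: 8)
  FIFO total faults: 8
--- LRU ---
  step 0: ref 7 -> FAULT, frames=[7,-] (faults so far: 1)
  step 1: ref 7 -> HIT, frames=[7,-] (faults so far: 1)
  step 2: ref 4 -> FAULT, frames=[7,4] (faults so far: 2)
  step 3: ref 4 -> HIT, frames=[7,4] (faults so far: 2)
  step 4: ref 4 -> HIT, frames=[7,4] (faults so far: 2)
  step 5: ref 7 -> HIT, frames=[7,4] (faults so far: 2)
  step 6: ref 2 -> FAULT, evict 4, frames=[7,2] (faults so far: 3)
  step 7: ref 2 -> HIT, frames=[7,2] (faults so far: 3)
  step 8: ref 7 -> HIT, frames=[7,2] (faults so far: 3)
  step 9: ref 2 -> HIT, frames=[7,2] (faults so far: 3)
  step 10: ref 4 -> FAULT, evict 7, frames=[4,2] (faults so far: 4)
  step 11: ref 1 -> FAULT, evict 2, frames=[4,1] (faults so far: 5)
  step 12: ref 4 -> HIT, frames=[4,1] (faults so far: 5)
  step 13: ref 2 -> FAULT, evict 1, frames=[4,2] (faults so far: 6)
  step 14: ref 4 -> HIT, frames=[4,2] (faults so far: 6)
  LRU total faults: 6
--- Optimal ---
  step 0: ref 7 -> FAULT, frames=[7,-] (faults so far: 1)
  step 1: ref 7 -> HIT, frames=[7,-] (faults so far: 1)
  step 2: ref 4 -> FAULT, frames=[7,4] (faults so far: 2)
  step 3: ref 4 -> HIT, frames=[7,4] (faults so far: 2)
  step 4: ref 4 -> HIT, frames=[7,4] (faults so far: 2)
  step 5: ref 7 -> HIT, frames=[7,4] (faults so far: 2)
  step 6: ref 2 -> FAULT, evict 4, frames=[7,2] (faults so far: 3)
  step 7: ref 2 -> HIT, frames=[7,2] (faults so far: 3)
  step 8: ref 7 -> HIT, frames=[7,2] (faults so far: 3)
  step 9: ref 2 -> HIT, frames=[7,2] (faults so far: 3)
  step 10: ref 4 -> FAULT, evict 7, frames=[4,2] (faults so far: 4)
  step 11: ref 1 -> FAULT, evict 2, frames=[4,1] (faults so far: 5)
  step 12: ref 4 -> HIT, frames=[4,1] (faults so far: 5)
  step 13: ref 2 -> FAULT, evict 1, frames=[4,2] (faults so far: 6)
  step 14: ref 4 -> HIT, frames=[4,2] (faults so far: 6)
  Optimal total faults: 6

Answer: 8 6 6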